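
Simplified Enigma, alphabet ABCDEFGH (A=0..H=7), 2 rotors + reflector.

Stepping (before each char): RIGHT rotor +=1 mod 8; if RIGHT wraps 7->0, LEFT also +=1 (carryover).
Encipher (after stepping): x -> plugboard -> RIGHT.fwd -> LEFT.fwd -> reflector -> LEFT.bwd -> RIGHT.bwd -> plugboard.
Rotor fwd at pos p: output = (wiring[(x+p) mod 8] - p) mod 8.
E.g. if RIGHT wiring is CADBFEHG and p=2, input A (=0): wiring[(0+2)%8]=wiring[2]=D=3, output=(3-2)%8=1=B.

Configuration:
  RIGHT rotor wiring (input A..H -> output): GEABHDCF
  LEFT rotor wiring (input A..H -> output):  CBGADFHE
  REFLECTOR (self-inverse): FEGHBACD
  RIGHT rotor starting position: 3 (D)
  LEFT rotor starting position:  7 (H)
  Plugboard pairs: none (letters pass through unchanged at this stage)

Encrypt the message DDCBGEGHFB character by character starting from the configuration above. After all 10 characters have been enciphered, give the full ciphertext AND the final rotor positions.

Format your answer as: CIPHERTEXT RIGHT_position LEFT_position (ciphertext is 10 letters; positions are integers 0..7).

Answer: AFBFCCAFEF 5 0

Derivation:
Char 1 ('D'): step: R->4, L=7; D->plug->D->R->B->L->D->refl->H->L'->D->R'->A->plug->A
Char 2 ('D'): step: R->5, L=7; D->plug->D->R->B->L->D->refl->H->L'->D->R'->F->plug->F
Char 3 ('C'): step: R->6, L=7; C->plug->C->R->A->L->F->refl->A->L'->H->R'->B->plug->B
Char 4 ('B'): step: R->7, L=7; B->plug->B->R->H->L->A->refl->F->L'->A->R'->F->plug->F
Char 5 ('G'): step: R->0, L->0 (L advanced); G->plug->G->R->C->L->G->refl->C->L'->A->R'->C->plug->C
Char 6 ('E'): step: R->1, L=0; E->plug->E->R->C->L->G->refl->C->L'->A->R'->C->plug->C
Char 7 ('G'): step: R->2, L=0; G->plug->G->R->E->L->D->refl->H->L'->G->R'->A->plug->A
Char 8 ('H'): step: R->3, L=0; H->plug->H->R->F->L->F->refl->A->L'->D->R'->F->plug->F
Char 9 ('F'): step: R->4, L=0; F->plug->F->R->A->L->C->refl->G->L'->C->R'->E->plug->E
Char 10 ('B'): step: R->5, L=0; B->plug->B->R->F->L->F->refl->A->L'->D->R'->F->plug->F
Final: ciphertext=AFBFCCAFEF, RIGHT=5, LEFT=0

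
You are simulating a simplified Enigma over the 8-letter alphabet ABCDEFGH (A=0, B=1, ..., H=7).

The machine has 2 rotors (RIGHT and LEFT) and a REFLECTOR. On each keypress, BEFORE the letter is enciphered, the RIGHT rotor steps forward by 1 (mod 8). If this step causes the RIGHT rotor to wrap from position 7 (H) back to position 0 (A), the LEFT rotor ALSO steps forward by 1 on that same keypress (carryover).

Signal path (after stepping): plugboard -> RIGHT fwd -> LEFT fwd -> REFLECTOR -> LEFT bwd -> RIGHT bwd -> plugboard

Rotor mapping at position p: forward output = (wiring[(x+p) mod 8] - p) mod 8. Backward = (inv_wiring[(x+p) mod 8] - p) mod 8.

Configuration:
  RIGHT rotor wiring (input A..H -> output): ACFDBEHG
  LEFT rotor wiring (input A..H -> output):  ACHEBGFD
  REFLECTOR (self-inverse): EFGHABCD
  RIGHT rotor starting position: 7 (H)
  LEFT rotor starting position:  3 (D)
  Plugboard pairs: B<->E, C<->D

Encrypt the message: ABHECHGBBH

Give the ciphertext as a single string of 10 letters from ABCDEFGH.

Char 1 ('A'): step: R->0, L->4 (L advanced); A->plug->A->R->A->L->F->refl->B->L'->C->R'->B->plug->E
Char 2 ('B'): step: R->1, L=4; B->plug->E->R->D->L->H->refl->D->L'->G->R'->F->plug->F
Char 3 ('H'): step: R->2, L=4; H->plug->H->R->A->L->F->refl->B->L'->C->R'->D->plug->C
Char 4 ('E'): step: R->3, L=4; E->plug->B->R->G->L->D->refl->H->L'->D->R'->E->plug->B
Char 5 ('C'): step: R->4, L=4; C->plug->D->R->C->L->B->refl->F->L'->A->R'->B->plug->E
Char 6 ('H'): step: R->5, L=4; H->plug->H->R->E->L->E->refl->A->L'->H->R'->A->plug->A
Char 7 ('G'): step: R->6, L=4; G->plug->G->R->D->L->H->refl->D->L'->G->R'->H->plug->H
Char 8 ('B'): step: R->7, L=4; B->plug->E->R->E->L->E->refl->A->L'->H->R'->A->plug->A
Char 9 ('B'): step: R->0, L->5 (L advanced); B->plug->E->R->B->L->A->refl->E->L'->H->R'->G->plug->G
Char 10 ('H'): step: R->1, L=5; H->plug->H->R->H->L->E->refl->A->L'->B->R'->A->plug->A

Answer: EFCBEAHAGA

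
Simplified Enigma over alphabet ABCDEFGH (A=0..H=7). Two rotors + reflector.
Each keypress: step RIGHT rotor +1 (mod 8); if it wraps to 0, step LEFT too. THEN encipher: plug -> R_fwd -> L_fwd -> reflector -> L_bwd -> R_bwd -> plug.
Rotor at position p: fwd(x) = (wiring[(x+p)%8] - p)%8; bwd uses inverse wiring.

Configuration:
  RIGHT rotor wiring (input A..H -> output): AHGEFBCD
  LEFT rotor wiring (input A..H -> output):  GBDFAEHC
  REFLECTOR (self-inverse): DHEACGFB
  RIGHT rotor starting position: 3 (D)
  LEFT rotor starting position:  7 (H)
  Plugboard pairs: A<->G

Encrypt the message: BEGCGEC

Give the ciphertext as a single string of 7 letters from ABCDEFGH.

Answer: GDFDHCE

Derivation:
Char 1 ('B'): step: R->4, L=7; B->plug->B->R->F->L->B->refl->H->L'->B->R'->A->plug->G
Char 2 ('E'): step: R->5, L=7; E->plug->E->R->C->L->C->refl->E->L'->D->R'->D->plug->D
Char 3 ('G'): step: R->6, L=7; G->plug->A->R->E->L->G->refl->F->L'->G->R'->F->plug->F
Char 4 ('C'): step: R->7, L=7; C->plug->C->R->A->L->D->refl->A->L'->H->R'->D->plug->D
Char 5 ('G'): step: R->0, L->0 (L advanced); G->plug->A->R->A->L->G->refl->F->L'->D->R'->H->plug->H
Char 6 ('E'): step: R->1, L=0; E->plug->E->R->A->L->G->refl->F->L'->D->R'->C->plug->C
Char 7 ('C'): step: R->2, L=0; C->plug->C->R->D->L->F->refl->G->L'->A->R'->E->plug->E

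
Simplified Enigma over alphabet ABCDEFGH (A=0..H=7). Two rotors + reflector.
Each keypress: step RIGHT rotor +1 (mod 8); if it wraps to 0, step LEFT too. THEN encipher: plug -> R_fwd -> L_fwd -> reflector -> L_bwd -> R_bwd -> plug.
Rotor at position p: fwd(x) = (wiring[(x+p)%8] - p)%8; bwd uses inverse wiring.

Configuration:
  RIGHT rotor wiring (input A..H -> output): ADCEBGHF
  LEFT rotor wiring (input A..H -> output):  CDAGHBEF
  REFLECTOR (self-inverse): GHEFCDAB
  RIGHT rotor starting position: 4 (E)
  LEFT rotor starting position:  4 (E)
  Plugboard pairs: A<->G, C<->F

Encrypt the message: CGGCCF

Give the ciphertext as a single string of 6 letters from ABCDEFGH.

Char 1 ('C'): step: R->5, L=4; C->plug->F->R->F->L->H->refl->B->L'->D->R'->D->plug->D
Char 2 ('G'): step: R->6, L=4; G->plug->A->R->B->L->F->refl->D->L'->A->R'->H->plug->H
Char 3 ('G'): step: R->7, L=4; G->plug->A->R->G->L->E->refl->C->L'->H->R'->G->plug->A
Char 4 ('C'): step: R->0, L->5 (L advanced); C->plug->F->R->G->L->B->refl->H->L'->B->R'->E->plug->E
Char 5 ('C'): step: R->1, L=5; C->plug->F->R->G->L->B->refl->H->L'->B->R'->B->plug->B
Char 6 ('F'): step: R->2, L=5; F->plug->C->R->H->L->C->refl->E->L'->A->R'->A->plug->G

Answer: DHAEBG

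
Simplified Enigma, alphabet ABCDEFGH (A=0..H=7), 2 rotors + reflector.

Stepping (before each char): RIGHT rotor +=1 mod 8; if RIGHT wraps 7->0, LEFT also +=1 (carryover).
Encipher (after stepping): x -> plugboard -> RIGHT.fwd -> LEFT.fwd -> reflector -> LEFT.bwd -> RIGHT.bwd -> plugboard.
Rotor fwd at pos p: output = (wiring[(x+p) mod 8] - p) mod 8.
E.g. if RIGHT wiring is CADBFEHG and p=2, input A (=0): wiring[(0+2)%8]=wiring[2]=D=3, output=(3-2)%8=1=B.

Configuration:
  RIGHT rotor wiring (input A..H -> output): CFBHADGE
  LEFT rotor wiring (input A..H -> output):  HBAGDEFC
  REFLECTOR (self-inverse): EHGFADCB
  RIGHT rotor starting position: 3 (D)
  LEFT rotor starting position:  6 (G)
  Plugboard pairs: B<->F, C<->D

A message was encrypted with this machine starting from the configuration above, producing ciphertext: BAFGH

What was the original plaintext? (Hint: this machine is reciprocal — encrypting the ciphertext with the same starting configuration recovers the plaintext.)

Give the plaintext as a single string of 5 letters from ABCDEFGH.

Answer: GHEHB

Derivation:
Char 1 ('B'): step: R->4, L=6; B->plug->F->R->B->L->E->refl->A->L'->F->R'->G->plug->G
Char 2 ('A'): step: R->5, L=6; A->plug->A->R->G->L->F->refl->D->L'->D->R'->H->plug->H
Char 3 ('F'): step: R->6, L=6; F->plug->B->R->G->L->F->refl->D->L'->D->R'->E->plug->E
Char 4 ('G'): step: R->7, L=6; G->plug->G->R->E->L->C->refl->G->L'->H->R'->H->plug->H
Char 5 ('H'): step: R->0, L->7 (L advanced); H->plug->H->R->E->L->H->refl->B->L'->D->R'->F->plug->B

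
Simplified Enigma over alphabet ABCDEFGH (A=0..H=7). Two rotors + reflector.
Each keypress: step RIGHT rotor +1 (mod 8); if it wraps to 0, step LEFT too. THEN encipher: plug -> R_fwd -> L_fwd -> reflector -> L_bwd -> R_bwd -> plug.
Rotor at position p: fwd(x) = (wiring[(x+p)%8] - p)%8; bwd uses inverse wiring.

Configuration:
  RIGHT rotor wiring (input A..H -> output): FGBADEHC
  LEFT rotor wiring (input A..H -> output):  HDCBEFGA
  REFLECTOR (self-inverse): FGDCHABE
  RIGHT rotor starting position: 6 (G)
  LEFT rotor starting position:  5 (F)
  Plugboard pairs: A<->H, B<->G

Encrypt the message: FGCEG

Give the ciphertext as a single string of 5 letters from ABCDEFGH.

Answer: EAACB

Derivation:
Char 1 ('F'): step: R->7, L=5; F->plug->F->R->E->L->G->refl->B->L'->B->R'->E->plug->E
Char 2 ('G'): step: R->0, L->6 (L advanced); G->plug->B->R->G->L->G->refl->B->L'->C->R'->H->plug->A
Char 3 ('C'): step: R->1, L=6; C->plug->C->R->H->L->H->refl->E->L'->E->R'->H->plug->A
Char 4 ('E'): step: R->2, L=6; E->plug->E->R->F->L->D->refl->C->L'->B->R'->C->plug->C
Char 5 ('G'): step: R->3, L=6; G->plug->B->R->A->L->A->refl->F->L'->D->R'->G->plug->B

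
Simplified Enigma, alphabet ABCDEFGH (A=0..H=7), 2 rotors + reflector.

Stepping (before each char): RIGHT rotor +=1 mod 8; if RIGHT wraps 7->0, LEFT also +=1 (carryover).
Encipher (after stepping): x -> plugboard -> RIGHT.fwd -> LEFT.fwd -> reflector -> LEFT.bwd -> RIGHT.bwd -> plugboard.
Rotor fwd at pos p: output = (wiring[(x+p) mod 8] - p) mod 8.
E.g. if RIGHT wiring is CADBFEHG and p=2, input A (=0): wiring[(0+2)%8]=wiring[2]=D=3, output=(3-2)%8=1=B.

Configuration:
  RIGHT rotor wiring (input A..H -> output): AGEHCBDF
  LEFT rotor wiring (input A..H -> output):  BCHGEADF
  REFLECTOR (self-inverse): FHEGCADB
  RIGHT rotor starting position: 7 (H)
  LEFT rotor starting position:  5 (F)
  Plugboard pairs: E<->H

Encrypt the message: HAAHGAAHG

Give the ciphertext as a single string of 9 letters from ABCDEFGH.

Answer: BHGCBHDDE

Derivation:
Char 1 ('H'): step: R->0, L->6 (L advanced); H->plug->E->R->C->L->D->refl->G->L'->G->R'->B->plug->B
Char 2 ('A'): step: R->1, L=6; A->plug->A->R->F->L->A->refl->F->L'->A->R'->E->plug->H
Char 3 ('A'): step: R->2, L=6; A->plug->A->R->C->L->D->refl->G->L'->G->R'->G->plug->G
Char 4 ('H'): step: R->3, L=6; H->plug->E->R->C->L->D->refl->G->L'->G->R'->C->plug->C
Char 5 ('G'): step: R->4, L=6; G->plug->G->R->A->L->F->refl->A->L'->F->R'->B->plug->B
Char 6 ('A'): step: R->5, L=6; A->plug->A->R->E->L->B->refl->H->L'->B->R'->E->plug->H
Char 7 ('A'): step: R->6, L=6; A->plug->A->R->F->L->A->refl->F->L'->A->R'->D->plug->D
Char 8 ('H'): step: R->7, L=6; H->plug->E->R->A->L->F->refl->A->L'->F->R'->D->plug->D
Char 9 ('G'): step: R->0, L->7 (L advanced); G->plug->G->R->D->L->A->refl->F->L'->F->R'->H->plug->E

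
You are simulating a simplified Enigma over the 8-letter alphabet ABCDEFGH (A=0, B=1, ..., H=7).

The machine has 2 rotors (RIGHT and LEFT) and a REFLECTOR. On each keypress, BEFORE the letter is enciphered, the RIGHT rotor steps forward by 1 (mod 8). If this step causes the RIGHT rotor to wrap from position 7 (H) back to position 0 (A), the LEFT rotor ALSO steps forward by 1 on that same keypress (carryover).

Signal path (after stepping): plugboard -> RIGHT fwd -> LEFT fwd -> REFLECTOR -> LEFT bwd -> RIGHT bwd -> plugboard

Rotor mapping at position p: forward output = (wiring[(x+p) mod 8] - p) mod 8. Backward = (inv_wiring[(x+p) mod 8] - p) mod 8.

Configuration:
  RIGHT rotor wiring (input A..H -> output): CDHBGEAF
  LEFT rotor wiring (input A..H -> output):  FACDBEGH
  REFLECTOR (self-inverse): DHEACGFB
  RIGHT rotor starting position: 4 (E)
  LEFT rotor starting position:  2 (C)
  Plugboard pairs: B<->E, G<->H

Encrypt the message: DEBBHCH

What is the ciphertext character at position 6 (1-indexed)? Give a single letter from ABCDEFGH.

Char 1 ('D'): step: R->5, L=2; D->plug->D->R->F->L->F->refl->G->L'->H->R'->A->plug->A
Char 2 ('E'): step: R->6, L=2; E->plug->B->R->H->L->G->refl->F->L'->F->R'->D->plug->D
Char 3 ('B'): step: R->7, L=2; B->plug->E->R->C->L->H->refl->B->L'->B->R'->H->plug->G
Char 4 ('B'): step: R->0, L->3 (L advanced); B->plug->E->R->G->L->F->refl->G->L'->B->R'->D->plug->D
Char 5 ('H'): step: R->1, L=3; H->plug->G->R->E->L->E->refl->C->L'->F->R'->D->plug->D
Char 6 ('C'): step: R->2, L=3; C->plug->C->R->E->L->E->refl->C->L'->F->R'->A->plug->A

A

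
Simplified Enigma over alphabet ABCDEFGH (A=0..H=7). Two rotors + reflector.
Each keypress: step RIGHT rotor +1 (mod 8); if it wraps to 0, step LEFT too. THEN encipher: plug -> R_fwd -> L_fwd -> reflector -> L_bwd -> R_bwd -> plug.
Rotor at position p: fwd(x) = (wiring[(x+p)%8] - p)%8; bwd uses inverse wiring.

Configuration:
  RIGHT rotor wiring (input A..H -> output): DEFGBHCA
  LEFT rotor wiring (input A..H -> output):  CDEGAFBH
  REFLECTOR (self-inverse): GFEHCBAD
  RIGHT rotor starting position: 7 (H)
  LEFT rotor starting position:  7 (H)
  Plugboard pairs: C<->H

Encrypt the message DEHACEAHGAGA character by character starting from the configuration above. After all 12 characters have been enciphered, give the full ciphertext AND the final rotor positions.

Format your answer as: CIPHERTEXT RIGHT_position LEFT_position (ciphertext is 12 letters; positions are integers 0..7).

Char 1 ('D'): step: R->0, L->0 (L advanced); D->plug->D->R->G->L->B->refl->F->L'->F->R'->C->plug->H
Char 2 ('E'): step: R->1, L=0; E->plug->E->R->G->L->B->refl->F->L'->F->R'->C->plug->H
Char 3 ('H'): step: R->2, L=0; H->plug->C->R->H->L->H->refl->D->L'->B->R'->G->plug->G
Char 4 ('A'): step: R->3, L=0; A->plug->A->R->D->L->G->refl->A->L'->E->R'->C->plug->H
Char 5 ('C'): step: R->4, L=0; C->plug->H->R->C->L->E->refl->C->L'->A->R'->F->plug->F
Char 6 ('E'): step: R->5, L=0; E->plug->E->R->H->L->H->refl->D->L'->B->R'->G->plug->G
Char 7 ('A'): step: R->6, L=0; A->plug->A->R->E->L->A->refl->G->L'->D->R'->G->plug->G
Char 8 ('H'): step: R->7, L=0; H->plug->C->R->F->L->F->refl->B->L'->G->R'->D->plug->D
Char 9 ('G'): step: R->0, L->1 (L advanced); G->plug->G->R->C->L->F->refl->B->L'->H->R'->F->plug->F
Char 10 ('A'): step: R->1, L=1; A->plug->A->R->D->L->H->refl->D->L'->B->R'->F->plug->F
Char 11 ('G'): step: R->2, L=1; G->plug->G->R->B->L->D->refl->H->L'->D->R'->A->plug->A
Char 12 ('A'): step: R->3, L=1; A->plug->A->R->D->L->H->refl->D->L'->B->R'->G->plug->G
Final: ciphertext=HHGHFGGDFFAG, RIGHT=3, LEFT=1

Answer: HHGHFGGDFFAG 3 1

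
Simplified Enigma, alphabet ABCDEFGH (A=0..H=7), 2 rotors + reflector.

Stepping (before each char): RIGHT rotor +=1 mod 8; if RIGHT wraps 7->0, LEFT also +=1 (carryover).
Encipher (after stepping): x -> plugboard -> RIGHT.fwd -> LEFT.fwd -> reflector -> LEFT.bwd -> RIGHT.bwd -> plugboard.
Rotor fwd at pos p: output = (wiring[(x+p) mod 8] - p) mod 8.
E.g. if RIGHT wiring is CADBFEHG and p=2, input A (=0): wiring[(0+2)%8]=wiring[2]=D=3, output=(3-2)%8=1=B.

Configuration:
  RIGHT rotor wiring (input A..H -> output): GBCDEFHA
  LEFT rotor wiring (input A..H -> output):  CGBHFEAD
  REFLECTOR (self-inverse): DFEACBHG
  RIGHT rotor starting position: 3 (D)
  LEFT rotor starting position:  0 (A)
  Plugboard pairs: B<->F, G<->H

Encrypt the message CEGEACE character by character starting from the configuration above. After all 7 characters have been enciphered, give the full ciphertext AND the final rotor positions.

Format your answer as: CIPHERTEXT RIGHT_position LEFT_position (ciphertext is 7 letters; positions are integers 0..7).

Answer: FFHCDGC 2 1

Derivation:
Char 1 ('C'): step: R->4, L=0; C->plug->C->R->D->L->H->refl->G->L'->B->R'->B->plug->F
Char 2 ('E'): step: R->5, L=0; E->plug->E->R->E->L->F->refl->B->L'->C->R'->B->plug->F
Char 3 ('G'): step: R->6, L=0; G->plug->H->R->H->L->D->refl->A->L'->G->R'->G->plug->H
Char 4 ('E'): step: R->7, L=0; E->plug->E->R->E->L->F->refl->B->L'->C->R'->C->plug->C
Char 5 ('A'): step: R->0, L->1 (L advanced); A->plug->A->R->G->L->C->refl->E->L'->D->R'->D->plug->D
Char 6 ('C'): step: R->1, L=1; C->plug->C->R->C->L->G->refl->H->L'->F->R'->H->plug->G
Char 7 ('E'): step: R->2, L=1; E->plug->E->R->F->L->H->refl->G->L'->C->R'->C->plug->C
Final: ciphertext=FFHCDGC, RIGHT=2, LEFT=1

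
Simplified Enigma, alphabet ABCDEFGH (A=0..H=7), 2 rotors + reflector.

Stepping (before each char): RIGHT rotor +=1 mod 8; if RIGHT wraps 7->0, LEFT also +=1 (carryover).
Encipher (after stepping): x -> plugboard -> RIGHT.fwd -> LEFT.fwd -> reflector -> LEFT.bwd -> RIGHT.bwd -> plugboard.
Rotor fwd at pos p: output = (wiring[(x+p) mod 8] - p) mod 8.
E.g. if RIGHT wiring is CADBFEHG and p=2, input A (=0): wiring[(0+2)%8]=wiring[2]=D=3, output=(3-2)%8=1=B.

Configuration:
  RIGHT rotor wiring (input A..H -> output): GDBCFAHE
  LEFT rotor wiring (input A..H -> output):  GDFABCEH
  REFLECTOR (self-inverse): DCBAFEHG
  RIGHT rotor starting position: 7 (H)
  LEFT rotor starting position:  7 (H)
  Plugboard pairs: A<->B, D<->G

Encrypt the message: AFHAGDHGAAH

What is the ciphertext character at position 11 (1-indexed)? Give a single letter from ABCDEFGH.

Char 1 ('A'): step: R->0, L->0 (L advanced); A->plug->B->R->D->L->A->refl->D->L'->B->R'->C->plug->C
Char 2 ('F'): step: R->1, L=0; F->plug->F->R->G->L->E->refl->F->L'->C->R'->A->plug->B
Char 3 ('H'): step: R->2, L=0; H->plug->H->R->B->L->D->refl->A->L'->D->R'->C->plug->C
Char 4 ('A'): step: R->3, L=0; A->plug->B->R->C->L->F->refl->E->L'->G->R'->H->plug->H
Char 5 ('G'): step: R->4, L=0; G->plug->D->R->A->L->G->refl->H->L'->H->R'->F->plug->F
Char 6 ('D'): step: R->5, L=0; D->plug->G->R->F->L->C->refl->B->L'->E->R'->F->plug->F
Char 7 ('H'): step: R->6, L=0; H->plug->H->R->C->L->F->refl->E->L'->G->R'->B->plug->A
Char 8 ('G'): step: R->7, L=0; G->plug->D->R->C->L->F->refl->E->L'->G->R'->F->plug->F
Char 9 ('A'): step: R->0, L->1 (L advanced); A->plug->B->R->D->L->A->refl->D->L'->F->R'->E->plug->E
Char 10 ('A'): step: R->1, L=1; A->plug->B->R->A->L->C->refl->B->L'->E->R'->D->plug->G
Char 11 ('H'): step: R->2, L=1; H->plug->H->R->B->L->E->refl->F->L'->H->R'->A->plug->B

B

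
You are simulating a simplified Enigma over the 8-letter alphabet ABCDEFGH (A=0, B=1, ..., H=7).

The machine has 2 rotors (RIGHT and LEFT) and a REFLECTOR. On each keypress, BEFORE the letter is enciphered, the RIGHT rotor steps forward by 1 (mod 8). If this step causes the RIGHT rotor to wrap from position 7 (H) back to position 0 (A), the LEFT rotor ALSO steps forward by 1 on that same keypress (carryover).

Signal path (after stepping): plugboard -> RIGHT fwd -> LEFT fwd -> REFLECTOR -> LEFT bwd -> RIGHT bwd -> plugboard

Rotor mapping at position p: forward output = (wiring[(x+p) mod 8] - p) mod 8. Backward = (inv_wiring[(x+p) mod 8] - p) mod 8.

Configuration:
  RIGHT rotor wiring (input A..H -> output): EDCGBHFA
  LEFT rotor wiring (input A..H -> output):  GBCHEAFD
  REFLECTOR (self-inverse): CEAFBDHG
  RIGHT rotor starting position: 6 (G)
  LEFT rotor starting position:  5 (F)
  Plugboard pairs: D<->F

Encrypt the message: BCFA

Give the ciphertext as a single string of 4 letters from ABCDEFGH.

Answer: GDED

Derivation:
Char 1 ('B'): step: R->7, L=5; B->plug->B->R->F->L->F->refl->D->L'->A->R'->G->plug->G
Char 2 ('C'): step: R->0, L->6 (L advanced); C->plug->C->R->C->L->A->refl->C->L'->H->R'->F->plug->D
Char 3 ('F'): step: R->1, L=6; F->plug->D->R->A->L->H->refl->G->L'->G->R'->E->plug->E
Char 4 ('A'): step: R->2, L=6; A->plug->A->R->A->L->H->refl->G->L'->G->R'->F->plug->D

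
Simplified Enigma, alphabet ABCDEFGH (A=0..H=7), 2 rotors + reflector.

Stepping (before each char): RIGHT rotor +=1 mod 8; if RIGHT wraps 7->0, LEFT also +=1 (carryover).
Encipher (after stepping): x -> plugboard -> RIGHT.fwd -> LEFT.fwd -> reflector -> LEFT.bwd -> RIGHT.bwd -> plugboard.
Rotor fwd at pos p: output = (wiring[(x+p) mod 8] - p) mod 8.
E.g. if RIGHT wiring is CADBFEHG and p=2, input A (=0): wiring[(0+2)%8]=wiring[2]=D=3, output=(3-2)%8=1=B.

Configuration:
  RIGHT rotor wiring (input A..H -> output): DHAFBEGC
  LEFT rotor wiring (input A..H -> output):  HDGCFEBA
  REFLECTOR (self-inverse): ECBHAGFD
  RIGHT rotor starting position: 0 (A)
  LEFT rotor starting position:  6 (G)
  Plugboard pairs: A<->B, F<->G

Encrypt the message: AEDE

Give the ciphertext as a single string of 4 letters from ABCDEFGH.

Char 1 ('A'): step: R->1, L=6; A->plug->B->R->H->L->G->refl->F->L'->D->R'->E->plug->E
Char 2 ('E'): step: R->2, L=6; E->plug->E->R->E->L->A->refl->E->L'->F->R'->H->plug->H
Char 3 ('D'): step: R->3, L=6; D->plug->D->R->D->L->F->refl->G->L'->H->R'->E->plug->E
Char 4 ('E'): step: R->4, L=6; E->plug->E->R->H->L->G->refl->F->L'->D->R'->F->plug->G

Answer: EHEG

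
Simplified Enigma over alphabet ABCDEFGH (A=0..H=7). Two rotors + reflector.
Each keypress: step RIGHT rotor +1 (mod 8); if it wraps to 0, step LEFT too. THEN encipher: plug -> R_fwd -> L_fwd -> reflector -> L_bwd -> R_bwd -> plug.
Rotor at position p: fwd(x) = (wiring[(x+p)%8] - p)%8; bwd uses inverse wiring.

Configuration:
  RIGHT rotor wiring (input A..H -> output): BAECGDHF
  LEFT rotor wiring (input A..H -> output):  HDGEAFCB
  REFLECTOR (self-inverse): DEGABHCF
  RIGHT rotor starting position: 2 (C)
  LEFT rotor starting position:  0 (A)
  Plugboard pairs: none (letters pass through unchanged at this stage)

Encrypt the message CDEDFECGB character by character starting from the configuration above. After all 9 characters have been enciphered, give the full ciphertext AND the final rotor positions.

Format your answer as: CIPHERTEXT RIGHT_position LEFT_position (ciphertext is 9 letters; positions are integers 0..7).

Char 1 ('C'): step: R->3, L=0; C->plug->C->R->A->L->H->refl->F->L'->F->R'->G->plug->G
Char 2 ('D'): step: R->4, L=0; D->plug->D->R->B->L->D->refl->A->L'->E->R'->F->plug->F
Char 3 ('E'): step: R->5, L=0; E->plug->E->R->D->L->E->refl->B->L'->H->R'->F->plug->F
Char 4 ('D'): step: R->6, L=0; D->plug->D->R->C->L->G->refl->C->L'->G->R'->E->plug->E
Char 5 ('F'): step: R->7, L=0; F->plug->F->R->H->L->B->refl->E->L'->D->R'->E->plug->E
Char 6 ('E'): step: R->0, L->1 (L advanced); E->plug->E->R->G->L->A->refl->D->L'->C->R'->D->plug->D
Char 7 ('C'): step: R->1, L=1; C->plug->C->R->B->L->F->refl->H->L'->D->R'->B->plug->B
Char 8 ('G'): step: R->2, L=1; G->plug->G->R->H->L->G->refl->C->L'->A->R'->B->plug->B
Char 9 ('B'): step: R->3, L=1; B->plug->B->R->D->L->H->refl->F->L'->B->R'->H->plug->H
Final: ciphertext=GFFEEDBBH, RIGHT=3, LEFT=1

Answer: GFFEEDBBH 3 1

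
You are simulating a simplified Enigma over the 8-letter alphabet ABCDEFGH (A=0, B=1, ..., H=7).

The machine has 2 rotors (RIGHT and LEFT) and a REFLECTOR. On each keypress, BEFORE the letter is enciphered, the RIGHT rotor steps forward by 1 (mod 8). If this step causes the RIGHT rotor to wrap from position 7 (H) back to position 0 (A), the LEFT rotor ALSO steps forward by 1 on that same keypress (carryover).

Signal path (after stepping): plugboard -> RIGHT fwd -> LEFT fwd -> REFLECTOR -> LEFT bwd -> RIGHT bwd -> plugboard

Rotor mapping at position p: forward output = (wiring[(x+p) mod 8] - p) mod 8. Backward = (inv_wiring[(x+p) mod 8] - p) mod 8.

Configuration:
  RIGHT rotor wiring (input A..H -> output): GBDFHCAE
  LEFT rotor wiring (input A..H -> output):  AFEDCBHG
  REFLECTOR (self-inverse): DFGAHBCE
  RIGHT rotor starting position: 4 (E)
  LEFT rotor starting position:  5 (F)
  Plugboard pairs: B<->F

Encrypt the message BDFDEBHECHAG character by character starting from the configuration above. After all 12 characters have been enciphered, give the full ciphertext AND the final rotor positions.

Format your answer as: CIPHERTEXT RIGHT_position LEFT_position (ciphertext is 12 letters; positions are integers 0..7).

Answer: DHCGBGDCDABH 0 7

Derivation:
Char 1 ('B'): step: R->5, L=5; B->plug->F->R->G->L->G->refl->C->L'->B->R'->D->plug->D
Char 2 ('D'): step: R->6, L=5; D->plug->D->R->D->L->D->refl->A->L'->E->R'->H->plug->H
Char 3 ('F'): step: R->7, L=5; F->plug->B->R->H->L->F->refl->B->L'->C->R'->C->plug->C
Char 4 ('D'): step: R->0, L->6 (L advanced); D->plug->D->R->F->L->F->refl->B->L'->A->R'->G->plug->G
Char 5 ('E'): step: R->1, L=6; E->plug->E->R->B->L->A->refl->D->L'->H->R'->F->plug->B
Char 6 ('B'): step: R->2, L=6; B->plug->F->R->C->L->C->refl->G->L'->E->R'->G->plug->G
Char 7 ('H'): step: R->3, L=6; H->plug->H->R->A->L->B->refl->F->L'->F->R'->D->plug->D
Char 8 ('E'): step: R->4, L=6; E->plug->E->R->C->L->C->refl->G->L'->E->R'->C->plug->C
Char 9 ('C'): step: R->5, L=6; C->plug->C->R->H->L->D->refl->A->L'->B->R'->D->plug->D
Char 10 ('H'): step: R->6, L=6; H->plug->H->R->E->L->G->refl->C->L'->C->R'->A->plug->A
Char 11 ('A'): step: R->7, L=6; A->plug->A->R->F->L->F->refl->B->L'->A->R'->F->plug->B
Char 12 ('G'): step: R->0, L->7 (L advanced); G->plug->G->R->A->L->H->refl->E->L'->E->R'->H->plug->H
Final: ciphertext=DHCGBGDCDABH, RIGHT=0, LEFT=7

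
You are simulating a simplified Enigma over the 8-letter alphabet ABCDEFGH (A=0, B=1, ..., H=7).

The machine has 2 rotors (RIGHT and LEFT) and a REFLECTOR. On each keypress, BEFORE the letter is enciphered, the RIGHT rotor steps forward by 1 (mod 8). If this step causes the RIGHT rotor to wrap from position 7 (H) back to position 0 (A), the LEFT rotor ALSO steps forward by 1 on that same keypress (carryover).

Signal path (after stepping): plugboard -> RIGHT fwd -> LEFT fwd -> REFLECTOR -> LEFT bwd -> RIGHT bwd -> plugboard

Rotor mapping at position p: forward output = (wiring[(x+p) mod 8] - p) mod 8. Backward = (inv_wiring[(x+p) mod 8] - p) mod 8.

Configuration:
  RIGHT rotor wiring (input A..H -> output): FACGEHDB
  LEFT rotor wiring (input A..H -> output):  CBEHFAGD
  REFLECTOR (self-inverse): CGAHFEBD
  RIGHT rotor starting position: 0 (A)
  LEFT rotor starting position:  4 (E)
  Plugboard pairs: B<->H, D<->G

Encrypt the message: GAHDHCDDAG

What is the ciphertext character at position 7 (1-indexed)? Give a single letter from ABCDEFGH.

Char 1 ('G'): step: R->1, L=4; G->plug->D->R->D->L->H->refl->D->L'->H->R'->A->plug->A
Char 2 ('A'): step: R->2, L=4; A->plug->A->R->A->L->B->refl->G->L'->E->R'->B->plug->H
Char 3 ('H'): step: R->3, L=4; H->plug->B->R->B->L->E->refl->F->L'->F->R'->G->plug->D
Char 4 ('D'): step: R->4, L=4; D->plug->G->R->G->L->A->refl->C->L'->C->R'->H->plug->B
Char 5 ('H'): step: R->5, L=4; H->plug->B->R->G->L->A->refl->C->L'->C->R'->A->plug->A
Char 6 ('C'): step: R->6, L=4; C->plug->C->R->H->L->D->refl->H->L'->D->R'->B->plug->H
Char 7 ('D'): step: R->7, L=4; D->plug->G->R->A->L->B->refl->G->L'->E->R'->H->plug->B

B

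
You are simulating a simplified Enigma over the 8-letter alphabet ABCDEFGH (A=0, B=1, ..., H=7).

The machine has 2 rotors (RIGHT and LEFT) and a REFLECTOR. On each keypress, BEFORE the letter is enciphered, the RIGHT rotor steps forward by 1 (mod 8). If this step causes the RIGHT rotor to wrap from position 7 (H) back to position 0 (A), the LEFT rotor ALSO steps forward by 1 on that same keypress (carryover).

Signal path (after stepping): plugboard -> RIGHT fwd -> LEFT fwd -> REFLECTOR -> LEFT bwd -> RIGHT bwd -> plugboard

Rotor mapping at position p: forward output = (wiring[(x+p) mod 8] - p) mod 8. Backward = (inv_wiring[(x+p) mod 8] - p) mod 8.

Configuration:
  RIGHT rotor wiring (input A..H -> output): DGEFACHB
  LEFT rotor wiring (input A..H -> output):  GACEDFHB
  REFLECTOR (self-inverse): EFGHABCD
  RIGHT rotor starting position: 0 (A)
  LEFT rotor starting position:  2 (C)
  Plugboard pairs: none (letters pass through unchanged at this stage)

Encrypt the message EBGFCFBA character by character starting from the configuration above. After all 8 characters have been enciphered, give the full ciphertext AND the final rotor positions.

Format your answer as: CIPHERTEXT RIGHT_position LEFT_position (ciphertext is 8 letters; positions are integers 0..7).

Char 1 ('E'): step: R->1, L=2; E->plug->E->R->B->L->C->refl->G->L'->H->R'->D->plug->D
Char 2 ('B'): step: R->2, L=2; B->plug->B->R->D->L->D->refl->H->L'->F->R'->E->plug->E
Char 3 ('G'): step: R->3, L=2; G->plug->G->R->D->L->D->refl->H->L'->F->R'->B->plug->B
Char 4 ('F'): step: R->4, L=2; F->plug->F->R->C->L->B->refl->F->L'->E->R'->A->plug->A
Char 5 ('C'): step: R->5, L=2; C->plug->C->R->E->L->F->refl->B->L'->C->R'->B->plug->B
Char 6 ('F'): step: R->6, L=2; F->plug->F->R->H->L->G->refl->C->L'->B->R'->A->plug->A
Char 7 ('B'): step: R->7, L=2; B->plug->B->R->E->L->F->refl->B->L'->C->R'->A->plug->A
Char 8 ('A'): step: R->0, L->3 (L advanced); A->plug->A->R->D->L->E->refl->A->L'->B->R'->H->plug->H
Final: ciphertext=DEBABAAH, RIGHT=0, LEFT=3

Answer: DEBABAAH 0 3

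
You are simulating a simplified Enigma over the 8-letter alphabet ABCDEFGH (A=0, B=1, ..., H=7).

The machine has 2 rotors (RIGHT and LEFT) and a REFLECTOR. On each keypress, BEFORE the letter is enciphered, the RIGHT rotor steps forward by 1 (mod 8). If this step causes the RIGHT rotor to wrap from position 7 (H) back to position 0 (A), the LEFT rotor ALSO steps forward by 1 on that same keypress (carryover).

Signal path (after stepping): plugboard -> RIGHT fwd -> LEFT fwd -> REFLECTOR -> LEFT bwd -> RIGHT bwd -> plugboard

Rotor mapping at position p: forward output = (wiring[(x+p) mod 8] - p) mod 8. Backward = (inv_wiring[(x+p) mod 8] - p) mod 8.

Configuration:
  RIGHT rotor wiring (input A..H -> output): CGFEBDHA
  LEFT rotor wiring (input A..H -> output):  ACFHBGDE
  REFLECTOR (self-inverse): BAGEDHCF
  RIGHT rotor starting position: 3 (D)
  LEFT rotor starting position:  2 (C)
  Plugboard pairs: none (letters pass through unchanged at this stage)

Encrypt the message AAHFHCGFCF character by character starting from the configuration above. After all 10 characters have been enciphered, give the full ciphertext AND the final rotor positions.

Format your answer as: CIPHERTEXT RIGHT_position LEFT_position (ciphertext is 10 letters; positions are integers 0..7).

Char 1 ('A'): step: R->4, L=2; A->plug->A->R->F->L->C->refl->G->L'->G->R'->E->plug->E
Char 2 ('A'): step: R->5, L=2; A->plug->A->R->G->L->G->refl->C->L'->F->R'->D->plug->D
Char 3 ('H'): step: R->6, L=2; H->plug->H->R->F->L->C->refl->G->L'->G->R'->F->plug->F
Char 4 ('F'): step: R->7, L=2; F->plug->F->R->C->L->H->refl->F->L'->B->R'->A->plug->A
Char 5 ('H'): step: R->0, L->3 (L advanced); H->plug->H->R->A->L->E->refl->D->L'->C->R'->A->plug->A
Char 6 ('C'): step: R->1, L=3; C->plug->C->R->D->L->A->refl->B->L'->E->R'->B->plug->B
Char 7 ('G'): step: R->2, L=3; G->plug->G->R->A->L->E->refl->D->L'->C->R'->B->plug->B
Char 8 ('F'): step: R->3, L=3; F->plug->F->R->H->L->C->refl->G->L'->B->R'->A->plug->A
Char 9 ('C'): step: R->4, L=3; C->plug->C->R->D->L->A->refl->B->L'->E->R'->D->plug->D
Char 10 ('F'): step: R->5, L=3; F->plug->F->R->A->L->E->refl->D->L'->C->R'->B->plug->B
Final: ciphertext=EDFAABBADB, RIGHT=5, LEFT=3

Answer: EDFAABBADB 5 3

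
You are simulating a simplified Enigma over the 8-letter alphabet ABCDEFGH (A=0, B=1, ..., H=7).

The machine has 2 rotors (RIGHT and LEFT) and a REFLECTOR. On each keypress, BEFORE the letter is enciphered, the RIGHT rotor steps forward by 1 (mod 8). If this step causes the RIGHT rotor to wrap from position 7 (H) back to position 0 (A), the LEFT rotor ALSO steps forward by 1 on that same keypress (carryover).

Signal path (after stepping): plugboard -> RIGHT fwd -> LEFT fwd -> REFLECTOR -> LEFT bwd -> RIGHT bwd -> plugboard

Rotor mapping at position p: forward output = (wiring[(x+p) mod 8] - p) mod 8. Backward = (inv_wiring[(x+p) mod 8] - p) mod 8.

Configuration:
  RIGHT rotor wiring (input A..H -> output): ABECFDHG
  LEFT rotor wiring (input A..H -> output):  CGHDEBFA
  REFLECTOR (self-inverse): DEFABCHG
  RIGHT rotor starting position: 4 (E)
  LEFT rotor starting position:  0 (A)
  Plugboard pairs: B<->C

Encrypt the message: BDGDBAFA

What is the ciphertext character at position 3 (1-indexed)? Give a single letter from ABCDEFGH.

Char 1 ('B'): step: R->5, L=0; B->plug->C->R->B->L->G->refl->H->L'->C->R'->B->plug->C
Char 2 ('D'): step: R->6, L=0; D->plug->D->R->D->L->D->refl->A->L'->H->R'->G->plug->G
Char 3 ('G'): step: R->7, L=0; G->plug->G->R->E->L->E->refl->B->L'->F->R'->D->plug->D

D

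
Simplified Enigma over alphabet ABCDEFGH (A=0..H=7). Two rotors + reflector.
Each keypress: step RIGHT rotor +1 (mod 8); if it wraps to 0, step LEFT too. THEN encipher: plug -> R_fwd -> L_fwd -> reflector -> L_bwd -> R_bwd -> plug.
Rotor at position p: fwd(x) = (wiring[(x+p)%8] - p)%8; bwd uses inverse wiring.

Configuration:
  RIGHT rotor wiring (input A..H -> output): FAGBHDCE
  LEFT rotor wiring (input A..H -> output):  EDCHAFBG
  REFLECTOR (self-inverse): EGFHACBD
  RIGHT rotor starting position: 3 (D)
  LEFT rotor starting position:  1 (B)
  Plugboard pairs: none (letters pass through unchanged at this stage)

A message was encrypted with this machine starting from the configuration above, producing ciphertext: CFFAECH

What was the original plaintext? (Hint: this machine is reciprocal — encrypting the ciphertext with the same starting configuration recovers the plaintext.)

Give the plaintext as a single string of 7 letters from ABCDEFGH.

Answer: DHCGGBD

Derivation:
Char 1 ('C'): step: R->4, L=1; C->plug->C->R->G->L->F->refl->C->L'->A->R'->D->plug->D
Char 2 ('F'): step: R->5, L=1; F->plug->F->R->B->L->B->refl->G->L'->C->R'->H->plug->H
Char 3 ('F'): step: R->6, L=1; F->plug->F->R->D->L->H->refl->D->L'->H->R'->C->plug->C
Char 4 ('A'): step: R->7, L=1; A->plug->A->R->F->L->A->refl->E->L'->E->R'->G->plug->G
Char 5 ('E'): step: R->0, L->2 (L advanced); E->plug->E->R->H->L->B->refl->G->L'->C->R'->G->plug->G
Char 6 ('C'): step: R->1, L=2; C->plug->C->R->A->L->A->refl->E->L'->F->R'->B->plug->B
Char 7 ('H'): step: R->2, L=2; H->plug->H->R->G->L->C->refl->F->L'->B->R'->D->plug->D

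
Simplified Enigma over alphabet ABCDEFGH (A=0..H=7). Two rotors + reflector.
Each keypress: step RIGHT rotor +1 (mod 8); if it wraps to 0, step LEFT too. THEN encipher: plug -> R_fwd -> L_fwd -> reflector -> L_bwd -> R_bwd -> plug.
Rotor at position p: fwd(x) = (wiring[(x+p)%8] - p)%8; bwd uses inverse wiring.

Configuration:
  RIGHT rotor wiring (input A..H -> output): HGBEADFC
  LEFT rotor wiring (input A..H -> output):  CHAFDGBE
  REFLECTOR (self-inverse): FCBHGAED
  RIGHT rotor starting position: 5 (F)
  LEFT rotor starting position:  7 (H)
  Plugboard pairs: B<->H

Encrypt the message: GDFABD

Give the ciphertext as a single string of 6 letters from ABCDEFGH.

Answer: DHBDDG

Derivation:
Char 1 ('G'): step: R->6, L=7; G->plug->G->R->C->L->A->refl->F->L'->A->R'->D->plug->D
Char 2 ('D'): step: R->7, L=7; D->plug->D->R->C->L->A->refl->F->L'->A->R'->B->plug->H
Char 3 ('F'): step: R->0, L->0 (L advanced); F->plug->F->R->D->L->F->refl->A->L'->C->R'->H->plug->B
Char 4 ('A'): step: R->1, L=0; A->plug->A->R->F->L->G->refl->E->L'->H->R'->D->plug->D
Char 5 ('B'): step: R->2, L=0; B->plug->H->R->E->L->D->refl->H->L'->B->R'->D->plug->D
Char 6 ('D'): step: R->3, L=0; D->plug->D->R->C->L->A->refl->F->L'->D->R'->G->plug->G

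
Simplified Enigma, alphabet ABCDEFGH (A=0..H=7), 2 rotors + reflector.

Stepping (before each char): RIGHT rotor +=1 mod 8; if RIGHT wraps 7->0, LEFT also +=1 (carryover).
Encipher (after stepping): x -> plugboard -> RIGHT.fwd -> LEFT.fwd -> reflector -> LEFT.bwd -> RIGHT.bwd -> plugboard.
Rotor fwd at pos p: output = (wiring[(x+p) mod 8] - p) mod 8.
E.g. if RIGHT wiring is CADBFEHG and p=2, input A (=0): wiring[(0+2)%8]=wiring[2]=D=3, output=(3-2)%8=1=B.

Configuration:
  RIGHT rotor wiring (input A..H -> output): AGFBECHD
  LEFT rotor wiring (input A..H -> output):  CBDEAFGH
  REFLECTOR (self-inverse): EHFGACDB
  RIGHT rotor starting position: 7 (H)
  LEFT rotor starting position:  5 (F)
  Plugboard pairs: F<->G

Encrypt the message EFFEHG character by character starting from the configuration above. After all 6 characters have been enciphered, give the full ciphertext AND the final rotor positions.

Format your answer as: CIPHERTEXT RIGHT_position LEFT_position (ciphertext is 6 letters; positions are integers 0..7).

Char 1 ('E'): step: R->0, L->6 (L advanced); E->plug->E->R->E->L->F->refl->C->L'->G->R'->B->plug->B
Char 2 ('F'): step: R->1, L=6; F->plug->G->R->C->L->E->refl->A->L'->A->R'->C->plug->C
Char 3 ('F'): step: R->2, L=6; F->plug->G->R->G->L->C->refl->F->L'->E->R'->H->plug->H
Char 4 ('E'): step: R->3, L=6; E->plug->E->R->A->L->A->refl->E->L'->C->R'->H->plug->H
Char 5 ('H'): step: R->4, L=6; H->plug->H->R->F->L->G->refl->D->L'->D->R'->C->plug->C
Char 6 ('G'): step: R->5, L=6; G->plug->F->R->A->L->A->refl->E->L'->C->R'->B->plug->B
Final: ciphertext=BCHHCB, RIGHT=5, LEFT=6

Answer: BCHHCB 5 6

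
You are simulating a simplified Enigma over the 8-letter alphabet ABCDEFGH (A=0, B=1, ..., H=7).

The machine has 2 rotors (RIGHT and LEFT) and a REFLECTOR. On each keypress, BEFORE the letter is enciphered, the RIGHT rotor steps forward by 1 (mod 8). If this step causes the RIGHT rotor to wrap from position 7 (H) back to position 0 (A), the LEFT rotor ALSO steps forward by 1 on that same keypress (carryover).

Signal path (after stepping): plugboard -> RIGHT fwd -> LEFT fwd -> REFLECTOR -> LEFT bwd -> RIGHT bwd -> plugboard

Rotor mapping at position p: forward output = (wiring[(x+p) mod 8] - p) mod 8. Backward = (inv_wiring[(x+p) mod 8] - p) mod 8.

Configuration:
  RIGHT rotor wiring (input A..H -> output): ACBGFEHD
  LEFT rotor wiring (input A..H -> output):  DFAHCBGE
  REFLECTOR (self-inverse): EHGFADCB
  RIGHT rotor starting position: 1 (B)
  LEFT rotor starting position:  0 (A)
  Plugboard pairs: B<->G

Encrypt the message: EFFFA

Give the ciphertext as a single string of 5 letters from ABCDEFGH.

Char 1 ('E'): step: R->2, L=0; E->plug->E->R->F->L->B->refl->H->L'->D->R'->C->plug->C
Char 2 ('F'): step: R->3, L=0; F->plug->F->R->F->L->B->refl->H->L'->D->R'->A->plug->A
Char 3 ('F'): step: R->4, L=0; F->plug->F->R->G->L->G->refl->C->L'->E->R'->E->plug->E
Char 4 ('F'): step: R->5, L=0; F->plug->F->R->E->L->C->refl->G->L'->G->R'->C->plug->C
Char 5 ('A'): step: R->6, L=0; A->plug->A->R->B->L->F->refl->D->L'->A->R'->F->plug->F

Answer: CAECF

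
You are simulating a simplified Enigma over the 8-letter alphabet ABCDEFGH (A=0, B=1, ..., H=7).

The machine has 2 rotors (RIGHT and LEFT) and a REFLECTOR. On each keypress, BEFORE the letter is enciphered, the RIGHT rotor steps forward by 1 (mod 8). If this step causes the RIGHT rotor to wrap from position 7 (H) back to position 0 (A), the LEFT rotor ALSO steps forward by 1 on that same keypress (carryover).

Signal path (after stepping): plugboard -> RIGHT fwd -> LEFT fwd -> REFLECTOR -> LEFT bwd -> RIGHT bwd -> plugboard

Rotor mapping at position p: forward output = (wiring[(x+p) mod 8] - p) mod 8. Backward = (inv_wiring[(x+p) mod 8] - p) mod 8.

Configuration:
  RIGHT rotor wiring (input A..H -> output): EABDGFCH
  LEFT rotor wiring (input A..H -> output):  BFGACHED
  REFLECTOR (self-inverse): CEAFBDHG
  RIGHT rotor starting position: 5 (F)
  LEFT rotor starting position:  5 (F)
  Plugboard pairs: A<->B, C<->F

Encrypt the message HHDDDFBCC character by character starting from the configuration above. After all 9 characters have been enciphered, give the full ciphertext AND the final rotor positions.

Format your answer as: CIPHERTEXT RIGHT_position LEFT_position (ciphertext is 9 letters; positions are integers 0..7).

Answer: FAAEECAAB 6 6

Derivation:
Char 1 ('H'): step: R->6, L=5; H->plug->H->R->H->L->F->refl->D->L'->G->R'->C->plug->F
Char 2 ('H'): step: R->7, L=5; H->plug->H->R->D->L->E->refl->B->L'->F->R'->B->plug->A
Char 3 ('D'): step: R->0, L->6 (L advanced); D->plug->D->R->D->L->H->refl->G->L'->A->R'->B->plug->A
Char 4 ('D'): step: R->1, L=6; D->plug->D->R->F->L->C->refl->A->L'->E->R'->E->plug->E
Char 5 ('D'): step: R->2, L=6; D->plug->D->R->D->L->H->refl->G->L'->A->R'->E->plug->E
Char 6 ('F'): step: R->3, L=6; F->plug->C->R->C->L->D->refl->F->L'->B->R'->F->plug->C
Char 7 ('B'): step: R->4, L=6; B->plug->A->R->C->L->D->refl->F->L'->B->R'->B->plug->A
Char 8 ('C'): step: R->5, L=6; C->plug->F->R->E->L->A->refl->C->L'->F->R'->B->plug->A
Char 9 ('C'): step: R->6, L=6; C->plug->F->R->F->L->C->refl->A->L'->E->R'->A->plug->B
Final: ciphertext=FAAEECAAB, RIGHT=6, LEFT=6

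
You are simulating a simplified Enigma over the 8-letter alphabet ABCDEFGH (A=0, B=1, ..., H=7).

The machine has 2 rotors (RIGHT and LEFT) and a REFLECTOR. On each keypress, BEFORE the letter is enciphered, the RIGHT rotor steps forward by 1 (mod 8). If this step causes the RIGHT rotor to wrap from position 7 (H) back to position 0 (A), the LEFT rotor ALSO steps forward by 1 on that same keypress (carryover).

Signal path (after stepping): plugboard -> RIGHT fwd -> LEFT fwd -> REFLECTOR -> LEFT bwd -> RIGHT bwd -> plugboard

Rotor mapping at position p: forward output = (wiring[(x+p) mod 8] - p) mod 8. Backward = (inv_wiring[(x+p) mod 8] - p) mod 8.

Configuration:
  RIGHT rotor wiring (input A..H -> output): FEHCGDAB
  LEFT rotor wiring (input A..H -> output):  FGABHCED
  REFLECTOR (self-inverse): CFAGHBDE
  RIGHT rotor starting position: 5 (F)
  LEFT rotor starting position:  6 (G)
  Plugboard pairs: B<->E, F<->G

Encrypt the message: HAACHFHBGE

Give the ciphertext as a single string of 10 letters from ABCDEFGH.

Char 1 ('H'): step: R->6, L=6; H->plug->H->R->F->L->D->refl->G->L'->A->R'->G->plug->F
Char 2 ('A'): step: R->7, L=6; A->plug->A->R->C->L->H->refl->E->L'->H->R'->F->plug->G
Char 3 ('A'): step: R->0, L->7 (L advanced); A->plug->A->R->F->L->A->refl->C->L'->E->R'->B->plug->E
Char 4 ('C'): step: R->1, L=7; C->plug->C->R->B->L->G->refl->D->L'->G->R'->B->plug->E
Char 5 ('H'): step: R->2, L=7; H->plug->H->R->C->L->H->refl->E->L'->A->R'->B->plug->E
Char 6 ('F'): step: R->3, L=7; F->plug->G->R->B->L->G->refl->D->L'->G->R'->E->plug->B
Char 7 ('H'): step: R->4, L=7; H->plug->H->R->G->L->D->refl->G->L'->B->R'->E->plug->B
Char 8 ('B'): step: R->5, L=7; B->plug->E->R->H->L->F->refl->B->L'->D->R'->B->plug->E
Char 9 ('G'): step: R->6, L=7; G->plug->F->R->E->L->C->refl->A->L'->F->R'->H->plug->H
Char 10 ('E'): step: R->7, L=7; E->plug->B->R->G->L->D->refl->G->L'->B->R'->H->plug->H

Answer: FGEEEBBEHH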